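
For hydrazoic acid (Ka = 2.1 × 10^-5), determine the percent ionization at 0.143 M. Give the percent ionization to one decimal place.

HN3 ⇌ N3- + H+; let x = [H+] at equilibrium.
x ≈ √(Ka·C₀) = √(2.1 × 10^-5 × 0.143) = 1.73 × 10^-3 M
Fraction ionized = 1.73 × 10^-3 / 0.143 = 0.0121 → 1.2%

1.2%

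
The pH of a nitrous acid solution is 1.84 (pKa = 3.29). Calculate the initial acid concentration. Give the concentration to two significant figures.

[H+] = 10^(-1.84) = 1.45 × 10^-2 M = x
Ka = 10^(−3.29) = 5.13 × 10^-4
Ka = x²/(C₀ − x) ⇒ C₀ = x + x²/Ka
C₀ = 1.45 × 10^-2 + (1.45 × 10^-2)²/(5.13 × 10^-4) = 4.24 × 10^-1 M

C₀ = 4.2 × 10^-1 M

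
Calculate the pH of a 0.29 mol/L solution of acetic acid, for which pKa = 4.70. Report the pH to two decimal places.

CH3COOH ⇌ CH3COO- + H+
Ka = 10^(−4.70) = 2.00 × 10^-5
Ka = x²/(0.29 − x) = 2.00 × 10^-5
Neglecting x in the denominator: x = √(2.00 × 10^-5 × 0.29) = 2.41 × 10^-3 M
(x/C₀ = 0.83% < 5%, so the approximation holds.)
pH = −log[H+] = −log(2.41 × 10^-3) = 2.62

pH = 2.62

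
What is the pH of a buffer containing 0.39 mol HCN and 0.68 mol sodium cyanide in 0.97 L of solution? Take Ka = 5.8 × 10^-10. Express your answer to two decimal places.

pH = 9.48

pKa = −log(5.8 × 10^-10) = 9.237
Henderson–Hasselbalch: pH = pKa + log([CN-]/[HCN]) = 9.237 + log(0.68/0.39)
pH = 9.237 + (+0.241) = 9.48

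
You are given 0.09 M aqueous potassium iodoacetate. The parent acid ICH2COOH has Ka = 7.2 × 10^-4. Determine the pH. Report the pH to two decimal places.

ICH2COO- is the conjugate base of the weak acid ICH2COOH.
Kb = Kw/Ka = 1.0×10^-14 / 7.2 × 10^-4 = 1.39 × 10^-11
Let x = [OH-] at equilibrium. Kb = x²/(0.09 − x).
Assume x ≪ 0.09: x ≈ √(1.39 × 10^-11 × 0.09) = 1.12 × 10^-6 M
pOH = −log(1.12 × 10^-6) = 5.95; pH = 14.00 − 5.95 = 8.05

pH = 8.05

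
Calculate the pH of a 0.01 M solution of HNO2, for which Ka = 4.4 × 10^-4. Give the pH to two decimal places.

HNO2 ⇌ NO2- + H+
Let x = [H+] at equilibrium. Ka = x²/(0.01 − x).
The 5% rule fails; solving x² + Ka·x − Ka·C₀ = 0 exactly:
x = (−Ka + √(Ka² + 4·Ka·C₀))/2 = 1.89 × 10^-3 M
pH = −log[H+] = −log(1.89 × 10^-3) = 2.72

pH = 2.72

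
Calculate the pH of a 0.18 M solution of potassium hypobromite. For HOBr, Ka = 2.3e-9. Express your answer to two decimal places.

OBr- is the conjugate base of the weak acid HOBr.
Kb = Kw/Ka = 1.0×10^-14 / 2.3 × 10^-9 = 4.35 × 10^-6
Kb = [OH-]²/(0.18 − [OH-]) = 4.35 × 10^-6
Assume [OH-] ≪ 0.18: [OH-] ≈ √(4.35 × 10^-6 × 0.18) = 8.85 × 10^-4 M
([OH-]/C₀ = 0.49% < 5%, so the approximation holds.)
pOH = −log(8.85 × 10^-4) = 3.05; pH = 14.00 − 3.05 = 10.95

pH = 10.95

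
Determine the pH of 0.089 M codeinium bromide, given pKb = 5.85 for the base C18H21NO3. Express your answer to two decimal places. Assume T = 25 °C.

pH = 4.60

C18H22NO3+ is the conjugate acid of the weak base C18H21NO3.
Kb = 10^(−5.85) = 1.41 × 10^-6
Ka = Kw/Kb = 1.0×10^-14 / 1.41 × 10^-6 = 7.09 × 10^-9
Let x = [H+] at equilibrium. Ka = x²/(0.089 − x).
Neglecting x in the denominator: x = √(7.09 × 10^-9 × 0.089) = 2.51 × 10^-5 M
Check: 0.028% ionized — well under 5%, approximation valid.
pH = −log[H+] = −log(2.51 × 10^-5) = 4.60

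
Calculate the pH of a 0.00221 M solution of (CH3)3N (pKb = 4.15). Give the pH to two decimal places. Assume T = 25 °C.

(CH3)3N + H2O ⇌ (CH3)3NH+ + OH-
Kb = 10^(−4.15) = 7.08 × 10^-5
Kb = [OH-]²/(0.00221 − [OH-]) = 7.08 × 10^-5
The 5% rule fails; solving [OH-]² + Kb·[OH-] − Kb·C₀ = 0 exactly:
[OH-] = (−Kb + √(Kb² + 4·Kb·C₀))/2 = 3.62 × 10^-4 M
pOH = −log(3.62 × 10^-4) = 3.44; pH = 14.00 − 3.44 = 10.56

pH = 10.56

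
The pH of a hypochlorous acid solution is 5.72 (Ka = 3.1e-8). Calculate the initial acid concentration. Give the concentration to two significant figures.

[H+] = 10^(-5.72) = 1.91 × 10^-6 M = x
Ka = x²/(C₀ − x) ⇒ C₀ = x + x²/Ka
C₀ = 1.91 × 10^-6 + (1.91 × 10^-6)²/(3.1 × 10^-8) = 1.20 × 10^-4 M

C₀ = 1.2 × 10^-4 M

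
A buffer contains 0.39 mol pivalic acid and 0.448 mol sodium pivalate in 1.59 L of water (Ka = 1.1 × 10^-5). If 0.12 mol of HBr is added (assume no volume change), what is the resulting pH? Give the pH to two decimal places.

Added H+ converts (CH3)3CCOO- to (CH3)3CCOOH: (CH3)3CCOOH → 0.51 mol, (CH3)3CCOO- → 0.328 mol.
pKa = −log(1.1 × 10^-5) = 4.959
pH = pKa + log([A⁻]/[HA]) = 4.959 + log(0.328/0.51) = 4.959 -0.192

pH = 4.77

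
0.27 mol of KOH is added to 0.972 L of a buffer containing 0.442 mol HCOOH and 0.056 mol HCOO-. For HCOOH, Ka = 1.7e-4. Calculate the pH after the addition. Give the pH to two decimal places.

OH- converts HCOOH to HCOO-: HCOOH → 0.172 mol, HCOO- → 0.326 mol.
pKa = −log(1.7 × 10^-4) = 3.770
pH = pKa + log(n_HCOO-/n_HCOOH) = 3.770 + log(0.326/0.172) = 3.770 + (+0.278)

pH = 4.05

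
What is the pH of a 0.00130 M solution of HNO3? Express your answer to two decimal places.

HNO3 is a strong acid and dissociates completely, so [H+] = 0.00130 M.
pH = -log(0.0013) = 2.89

pH = 2.89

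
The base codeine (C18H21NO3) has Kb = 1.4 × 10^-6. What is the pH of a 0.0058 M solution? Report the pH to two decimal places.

C18H21NO3 + H2O ⇌ C18H22NO3+ + OH-
Kb = [OH-]²/(0.0058 − [OH-]) = 1.4 × 10^-6
Assume [OH-] ≪ 0.0058: [OH-] ≈ √(1.4 × 10^-6 × 0.0058) = 9.01 × 10^-5 M
Check: 1.6% ionized — well under 5%, approximation valid.
pOH = −log(9.01 × 10^-5) = 4.05; pH = 14.00 − 4.05 = 9.95

pH = 9.95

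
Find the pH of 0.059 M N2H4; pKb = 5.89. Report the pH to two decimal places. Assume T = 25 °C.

N2H4 + H2O ⇌ N2H5+ + OH-
Kb = 10^(−5.89) = 1.29 × 10^-6
From the ICE table, Kb = x²/(0.059 − x) = 1.29 × 10^-6.
Neglecting x in the denominator: x = √(1.29 × 10^-6 × 0.059) = 2.76 × 10^-4 M
Check: 0.47% ionized — well under 5%, approximation valid.
pOH = −log(2.76 × 10^-4) = 3.56; pH = 14.00 − 3.56 = 10.44

pH = 10.44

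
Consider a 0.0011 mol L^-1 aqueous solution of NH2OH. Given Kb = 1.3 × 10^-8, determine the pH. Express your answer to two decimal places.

pH = 8.58

NH2OH + H2O ⇌ NH3OH+ + OH-
Kb = [OH-]²/(0.0011 − [OH-]) = 1.3 × 10^-8
Neglecting [OH-] in the denominator: [OH-] = √(1.3 × 10^-8 × 0.0011) = 3.78 × 10^-6 M
pOH = 5.42, so pH = 14.00 − pOH = 8.58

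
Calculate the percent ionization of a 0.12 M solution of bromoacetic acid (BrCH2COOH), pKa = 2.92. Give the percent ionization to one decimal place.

9.5%

BrCH2COOH ⇌ BrCH2COO- + H+; let x = [H+] at equilibrium.
Ka = 10^(−2.92) = 1.20 × 10^-3
Solve x² + 0.0012x − 0.000144 = 0 → x = 1.14 × 10^-2 M
Fraction ionized = 1.14 × 10^-2 / 0.12 = 0.0950 → 9.5%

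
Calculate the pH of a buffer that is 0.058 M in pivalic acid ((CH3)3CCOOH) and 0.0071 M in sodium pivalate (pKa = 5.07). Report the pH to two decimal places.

pH = 4.16

Henderson–Hasselbalch: pH = pKa + log([(CH3)3CCOO-]/[(CH3)3CCOOH]) = 5.07 + log(0.0071/0.058)
pH = 5.07 + (-0.912) = 4.16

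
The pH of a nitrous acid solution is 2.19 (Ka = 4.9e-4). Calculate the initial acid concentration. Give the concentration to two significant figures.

[H+] = 10^(-2.19) = 6.46 × 10^-3 M = x
Ka = x²/(C₀ − x) ⇒ C₀ = x + x²/Ka
C₀ = 6.46 × 10^-3 + (6.46 × 10^-3)²/(4.9 × 10^-4) = 9.16 × 10^-2 M

C₀ = 9.2 × 10^-2 M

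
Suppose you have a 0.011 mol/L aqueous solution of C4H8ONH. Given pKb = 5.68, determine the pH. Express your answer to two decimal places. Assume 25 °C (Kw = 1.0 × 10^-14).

C4H8ONH + H2O ⇌ C4H8ONH2+ + OH-
Kb = 10^(−5.68) = 2.09 × 10^-6
Kb = x²/(0.011 − x) = 2.09 × 10^-6
Since Kb ≪ C₀, x ≈ √(Kb·C₀) = 1.52 × 10^-4 M.
Check: 1.4% ionized — well under 5%, approximation valid.
pOH = 3.82, so pH = 14.00 − pOH = 10.18

pH = 10.18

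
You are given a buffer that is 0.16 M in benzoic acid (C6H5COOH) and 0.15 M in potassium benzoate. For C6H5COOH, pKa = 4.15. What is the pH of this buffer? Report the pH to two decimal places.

Using pH = pKa + log([base]/[acid]) with [base]/[acid] = 0.15/0.16:
pH = 4.15 + (-0.028) = 4.12

pH = 4.12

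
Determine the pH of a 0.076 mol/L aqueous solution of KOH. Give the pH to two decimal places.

pH = 12.88

KOH is a strong base; [OH-] = 0.076 M.
pOH = -log(0.076) = 1.12
pH = 14.00 - 1.12 = 12.88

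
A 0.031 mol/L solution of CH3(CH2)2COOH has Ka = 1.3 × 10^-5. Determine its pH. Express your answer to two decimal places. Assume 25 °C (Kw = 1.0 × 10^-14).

pH = 3.20

CH3(CH2)2COOH ⇌ CH3(CH2)2COO- + H+
From the ICE table, Ka = [H+]²/(0.031 − [H+]) = 1.3 × 10^-5.
Neglecting [H+] in the denominator: [H+] = √(1.3 × 10^-5 × 0.031) = 6.35 × 10^-4 M
pH = −log(6.35 × 10^-4) = 3.20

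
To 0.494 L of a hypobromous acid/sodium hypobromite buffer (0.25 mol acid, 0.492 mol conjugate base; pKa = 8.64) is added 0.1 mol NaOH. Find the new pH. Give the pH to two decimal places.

OH- converts HOBr to OBr-: HOBr → 0.15 mol, OBr- → 0.592 mol.
pH = pKa + log([A⁻]/[HA]) = 8.64 + log(0.592/0.15) = 8.64 +0.596

pH = 9.24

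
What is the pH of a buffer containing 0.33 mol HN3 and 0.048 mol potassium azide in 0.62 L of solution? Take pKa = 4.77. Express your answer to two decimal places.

pH = 3.93

pH = pKa + log([A⁻]/[HA]) = 4.77 + log(0.048/0.33)
pH = 4.77 + (-0.837) = 3.93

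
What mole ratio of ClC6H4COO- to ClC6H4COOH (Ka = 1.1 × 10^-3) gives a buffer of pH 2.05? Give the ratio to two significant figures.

pKa = -log(1.1 × 10^-3) = 2.959
pH = pKa + log(r) ⇒ log(r) = 2.05 − 2.959 = -0.909
r = [ClC6H4COO-]/[ClC6H4COOH] = 10^(-0.909) = 0.123

ratio = 0.12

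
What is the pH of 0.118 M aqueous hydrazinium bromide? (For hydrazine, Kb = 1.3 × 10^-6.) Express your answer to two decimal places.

N2H5+ is the conjugate acid of the weak base N2H4.
Ka = Kw/Kb = 1.0×10^-14 / 1.3 × 10^-6 = 7.69 × 10^-9
Ka = x²/(0.118 − x) = 7.69 × 10^-9
Neglecting x in the denominator: x = √(7.69 × 10^-9 × 0.118) = 3.01 × 10^-5 M
pH = −log(3.01 × 10^-5) = 4.52

pH = 4.52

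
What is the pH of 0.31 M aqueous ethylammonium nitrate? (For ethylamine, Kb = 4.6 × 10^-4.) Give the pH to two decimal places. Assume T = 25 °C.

C2H5NH3+ is the conjugate acid of the weak base C2H5NH2.
Ka = Kw/Kb = 1.0×10^-14 / 4.6 × 10^-4 = 2.17 × 10^-11
From the ICE table, Ka = x²/(0.31 − x) = 2.17 × 10^-11.
Assume x ≪ 0.31: x ≈ √(2.17 × 10^-11 × 0.31) = 2.59 × 10^-6 M
pH = −log[H+] = −log(2.59 × 10^-6) = 5.59

pH = 5.59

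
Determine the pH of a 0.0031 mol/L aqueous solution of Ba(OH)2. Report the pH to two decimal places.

pH = 11.79

Ba(OH)2 is a strong base (each formula unit releases 2 OH-); [OH-] = 0.0062 M.
pOH = -log(0.0062) = 2.21
pH = 14.00 - 2.21 = 11.79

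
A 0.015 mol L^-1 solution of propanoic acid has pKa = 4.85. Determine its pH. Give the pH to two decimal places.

CH3CH2COOH ⇌ CH3CH2COO- + H+
Ka = 10^(−4.85) = 1.41 × 10^-5
Ka = x²/(0.015 − x) = 1.41 × 10^-5
Neglecting x in the denominator: x = √(1.41 × 10^-5 × 0.015) = 4.60 × 10^-4 M
Check: 3.1% ionized — well under 5%, approximation valid.
pH = −log[H+] = −log(4.60 × 10^-4) = 3.34

pH = 3.34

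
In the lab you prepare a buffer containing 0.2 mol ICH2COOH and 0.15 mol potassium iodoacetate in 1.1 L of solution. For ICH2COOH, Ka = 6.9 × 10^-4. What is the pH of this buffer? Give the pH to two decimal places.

pH = 3.04

pKa = −log(6.9 × 10^-4) = 3.161
Using pH = pKa + log([base]/[acid]) with [base]/[acid] = 0.15/0.2:
pH = 3.161 + (-0.125) = 3.04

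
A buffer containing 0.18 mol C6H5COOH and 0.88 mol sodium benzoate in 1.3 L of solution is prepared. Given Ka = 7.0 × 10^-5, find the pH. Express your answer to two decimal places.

pKa = −log(7.0 × 10^-5) = 4.155
Using pH = pKa + log([base]/[acid]) with [base]/[acid] = 0.88/0.18:
pH = 4.155 + (+0.689) = 4.84

pH = 4.84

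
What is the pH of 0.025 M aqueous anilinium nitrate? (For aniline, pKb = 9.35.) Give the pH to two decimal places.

C6H5NH3+ is the conjugate acid of the weak base C6H5NH2.
Kb = 10^(−9.35) = 4.47 × 10^-10
Ka = Kw/Kb = 1.0×10^-14 / 4.47 × 10^-10 = 2.24 × 10^-5
From the ICE table, Ka = x²/(0.025 − x) = 2.24 × 10^-5.
Assume x ≪ 0.025: x ≈ √(2.24 × 10^-5 × 0.025) = 7.48 × 10^-4 M
pH = −log(7.48 × 10^-4) = 3.13

pH = 3.13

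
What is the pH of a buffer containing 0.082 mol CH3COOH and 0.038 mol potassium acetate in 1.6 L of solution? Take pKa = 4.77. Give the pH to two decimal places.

pH = pKa + log([A⁻]/[HA]) = 4.77 + log(0.038/0.082)
pH = 4.77 + (-0.334) = 4.44

pH = 4.44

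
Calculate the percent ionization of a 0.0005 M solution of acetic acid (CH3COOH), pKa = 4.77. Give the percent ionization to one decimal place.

16.8%

CH3COOH ⇌ CH3COO- + H+; let x = [H+] at equilibrium.
Ka = 10^(−4.77) = 1.70 × 10^-5
Solve x² + 1.7e-05x − 8.5e-09 = 0 → x = 8.41 × 10^-5 M
% ionization = x/C₀ × 100% = 8.41 × 10^-5/0.0005 × 100% = 16.8%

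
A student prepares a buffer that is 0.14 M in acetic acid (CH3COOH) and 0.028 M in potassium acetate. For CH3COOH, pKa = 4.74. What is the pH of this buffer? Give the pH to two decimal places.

pH = 4.04

Henderson–Hasselbalch: pH = pKa + log([CH3COO-]/[CH3COOH]) = 4.74 + log(0.028/0.14)
pH = 4.74 + (-0.699) = 4.04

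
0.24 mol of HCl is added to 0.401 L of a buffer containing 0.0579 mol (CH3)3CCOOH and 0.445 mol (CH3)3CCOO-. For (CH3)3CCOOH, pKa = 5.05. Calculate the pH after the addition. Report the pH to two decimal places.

pH = 4.89

Added H+ converts (CH3)3CCOO- to (CH3)3CCOOH: (CH3)3CCOOH → 0.298 mol, (CH3)3CCOO- → 0.205 mol.
Henderson–Hasselbalch with mole ratio 0.205/0.298: pH = 5.05 + (-0.162)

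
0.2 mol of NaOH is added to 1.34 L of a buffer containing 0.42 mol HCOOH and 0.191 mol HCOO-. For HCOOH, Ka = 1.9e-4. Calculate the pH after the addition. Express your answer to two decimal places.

After neutralization: n(HCOOH) = 0.22 mol, n(HCOO-) = 0.391 mol.
pKa = −log(1.9 × 10^-4) = 3.721
pH = pKa + log([A⁻]/[HA]) = 3.721 + log(0.391/0.22) = 3.721 +0.250

pH = 3.97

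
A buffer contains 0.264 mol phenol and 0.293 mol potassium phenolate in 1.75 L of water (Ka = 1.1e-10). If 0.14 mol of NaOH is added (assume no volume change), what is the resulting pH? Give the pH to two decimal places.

OH- converts C6H5OH to C6H5O-: C6H5OH → 0.124 mol, C6H5O- → 0.433 mol.
pKa = −log(1.1 × 10^-10) = 9.959
pH = pKa + log([A⁻]/[HA]) = 9.959 + log(0.433/0.124) = 9.959 +0.543

pH = 10.50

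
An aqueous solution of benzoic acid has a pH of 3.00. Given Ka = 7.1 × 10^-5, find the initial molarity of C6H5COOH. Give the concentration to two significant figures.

C₀ = 1.5 × 10^-2 M

[H+] = 10^(-3.00) = 1.00 × 10^-3 M = x
Ka = x²/(C₀ − x) ⇒ C₀ = x + x²/Ka
C₀ = 1.00 × 10^-3 + (1.00 × 10^-3)²/(7.1 × 10^-5) = 1.51 × 10^-2 M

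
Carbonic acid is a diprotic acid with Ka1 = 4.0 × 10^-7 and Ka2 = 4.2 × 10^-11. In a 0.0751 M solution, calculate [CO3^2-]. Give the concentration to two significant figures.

First ionization gives [H+] ≈ [HCO3-] = 1.73 × 10^-4 M.
Second step: Ka2 = [H+][CO3^2-]/[HCO3-] ≈ [CO3^2-] (since [H+] ≈ [HCO3-]).
So [CO3^2-] ≈ Ka2.

4.2 × 10^-11 M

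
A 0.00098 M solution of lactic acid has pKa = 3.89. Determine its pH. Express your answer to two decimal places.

CH3CH(OH)COOH ⇌ CH3CH(OH)COO- + H+
Ka = 10^(−3.89) = 1.29 × 10^-4
Ka = x²/(0.00098 − x) = 1.29 × 10^-4
The 5% rule fails; solving x² + Ka·x − Ka·C₀ = 0 exactly:
x = (−Ka + √(Ka² + 4·Ka·C₀))/2 = 2.97 × 10^-4 M
pH = −log[H+] = −log(2.97 × 10^-4) = 3.53

pH = 3.53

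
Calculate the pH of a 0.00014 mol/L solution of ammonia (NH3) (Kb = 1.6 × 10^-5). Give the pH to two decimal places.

NH3 + H2O ⇌ NH4+ + OH-
From the ICE table, Kb = [OH-]²/(0.00014 − [OH-]) = 1.6 × 10^-5.
Here C₀/Kb ≈ 8.75, so the small-[OH-] approximation fails. Use the quadratic:
[OH-] = [−1.6e-05 + √(1.6e-05² + 8.96e-09)]/2 = 4.00 × 10^-5 M
pOH = −log(4.00 × 10^-5) = 4.40; pH = 14.00 − 4.40 = 9.60

pH = 9.60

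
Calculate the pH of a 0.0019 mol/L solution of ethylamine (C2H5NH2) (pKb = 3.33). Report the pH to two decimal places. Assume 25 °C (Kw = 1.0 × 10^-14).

C2H5NH2 + H2O ⇌ C2H5NH3+ + OH-
Kb = 10^(−3.33) = 4.68 × 10^-4
Kb = [OH-]²/(0.0019 − [OH-]) = 4.68 × 10^-4
Here C₀/Kb ≈ 4.06, so the small-[OH-] approximation fails. Use the quadratic:
[OH-] = (−Kb + √(Kb² + 4·Kb·C₀))/2 = 7.38 × 10^-4 M
pOH = 3.13, so pH = 14.00 − pOH = 10.87

pH = 10.87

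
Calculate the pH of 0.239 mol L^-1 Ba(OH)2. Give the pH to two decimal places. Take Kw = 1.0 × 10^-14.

Ba(OH)2 is a strong base (each formula unit releases 2 OH-); [OH-] = 0.478 M.
pOH = -log(0.478) = 0.32
pH = 14.00 - 0.32 = 13.68

pH = 13.68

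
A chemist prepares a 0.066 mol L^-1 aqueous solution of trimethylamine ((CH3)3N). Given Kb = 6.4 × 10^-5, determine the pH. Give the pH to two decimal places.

(CH3)3N + H2O ⇌ (CH3)3NH+ + OH-
From the ICE table, Kb = x²/(0.066 − x) = 6.4 × 10^-5.
Assume x ≪ 0.066: x ≈ √(6.4 × 10^-5 × 0.066) = 2.06 × 10^-3 M
pOH = 2.69, so pH = 14.00 − pOH = 11.31

pH = 11.31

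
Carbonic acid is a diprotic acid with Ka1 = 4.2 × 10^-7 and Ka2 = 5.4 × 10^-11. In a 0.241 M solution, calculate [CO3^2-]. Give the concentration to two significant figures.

First ionization gives [H+] ≈ [HCO3-] = 3.18 × 10^-4 M.
Second step: Ka2 = [H+][CO3^2-]/[HCO3-] ≈ [CO3^2-] (since [H+] ≈ [HCO3-]).
So [CO3^2-] ≈ Ka2.

5.4 × 10^-11 M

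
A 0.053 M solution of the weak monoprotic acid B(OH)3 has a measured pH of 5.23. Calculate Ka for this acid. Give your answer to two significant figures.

Ka = 6.5 × 10^-10

[H+] = 10^(-5.23) = 5.89 × 10^-6 M
At equilibrium [HA] = 0.053 − 5.89 × 10^-6 = 5.30 × 10^-2 M
Ka = [H+][A-]/[HA] = (5.89 × 10^-6)² / 5.30 × 10^-2 = 6.5 × 10^-10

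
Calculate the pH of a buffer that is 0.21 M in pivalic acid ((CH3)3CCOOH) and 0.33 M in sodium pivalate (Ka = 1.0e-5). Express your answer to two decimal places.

pH = 5.20

pKa = −log(1.0 × 10^-5) = 5.000
Henderson–Hasselbalch: pH = pKa + log([(CH3)3CCOO-]/[(CH3)3CCOOH]) = 5.000 + log(0.33/0.21)
pH = 5.000 + (+0.196) = 5.20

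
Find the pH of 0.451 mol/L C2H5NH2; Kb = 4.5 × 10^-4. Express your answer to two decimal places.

pH = 12.15

C2H5NH2 + H2O ⇌ C2H5NH3+ + OH-
Kb = x²/(0.451 − x) = 4.5 × 10^-4
Since Kb ≪ C₀, x ≈ √(Kb·C₀) = 1.42 × 10^-2 M.
pOH = −log(1.42 × 10^-2) = 1.85; pH = 14.00 − 1.85 = 12.15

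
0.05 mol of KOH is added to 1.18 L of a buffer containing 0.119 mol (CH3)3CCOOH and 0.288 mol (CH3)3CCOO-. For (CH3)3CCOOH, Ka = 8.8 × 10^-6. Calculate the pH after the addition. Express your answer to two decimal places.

After neutralization: n((CH3)3CCOOH) = 0.069 mol, n((CH3)3CCOO-) = 0.338 mol.
pKa = −log(8.8 × 10^-6) = 5.056
pH = pKa + log(n_(CH3)3CCOO-/n_(CH3)3CCOOH) = 5.056 + log(0.338/0.069) = 5.056 + (+0.690)

pH = 5.75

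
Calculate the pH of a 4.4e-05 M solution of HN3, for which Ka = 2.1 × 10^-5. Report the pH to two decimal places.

pH = 4.66

HN3 ⇌ N3- + H+
Ka = [H+]²/(4.4e-05 − [H+]) = 2.1 × 10^-5
The 5% rule fails; solving [H+]² + Ka·[H+] − Ka·C₀ = 0 exactly:
[H+] = [−2.1e-05 + √(2.1e-05² + 3.7e-09)]/2 = 2.17 × 10^-5 M
pH = −log(2.17 × 10^-5) = 4.66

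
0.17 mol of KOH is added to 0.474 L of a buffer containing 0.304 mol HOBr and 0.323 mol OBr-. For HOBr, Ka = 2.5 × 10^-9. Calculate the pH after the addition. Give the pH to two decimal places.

OH- converts HOBr to OBr-: HOBr → 0.134 mol, OBr- → 0.493 mol.
pKa = −log(2.5 × 10^-9) = 8.602
Henderson–Hasselbalch with mole ratio 0.493/0.134: pH = 8.602 + (+0.566)

pH = 9.17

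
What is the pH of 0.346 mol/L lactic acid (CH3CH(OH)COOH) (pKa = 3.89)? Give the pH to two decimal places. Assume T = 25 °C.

CH3CH(OH)COOH ⇌ CH3CH(OH)COO- + H+
Ka = 10^(−3.89) = 1.29 × 10^-4
From the ICE table, Ka = [H+]²/(0.346 − [H+]) = 1.29 × 10^-4.
Neglecting [H+] in the denominator: [H+] = √(1.29 × 10^-4 × 0.346) = 6.68 × 10^-3 M
([H+]/C₀ = 1.9% < 5%, so the approximation holds.)
pH = −log[H+] = −log(6.68 × 10^-3) = 2.18

pH = 2.18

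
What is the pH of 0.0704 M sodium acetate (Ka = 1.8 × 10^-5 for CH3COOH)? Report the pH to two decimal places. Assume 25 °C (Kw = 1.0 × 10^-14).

pH = 8.80

CH3COO- is the conjugate base of the weak acid CH3COOH.
Kb = Kw/Ka = 1.0×10^-14 / 1.8 × 10^-5 = 5.56 × 10^-10
From the ICE table, Kb = [OH-]²/(0.0704 − [OH-]) = 5.56 × 10^-10.
Since Kb ≪ C₀, [OH-] ≈ √(Kb·C₀) = 6.26 × 10^-6 M.
pOH = −log(6.26 × 10^-6) = 5.20; pH = 14.00 − 5.20 = 8.80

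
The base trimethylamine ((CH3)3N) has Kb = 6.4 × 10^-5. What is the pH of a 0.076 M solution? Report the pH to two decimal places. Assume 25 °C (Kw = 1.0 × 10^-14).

(CH3)3N + H2O ⇌ (CH3)3NH+ + OH-
From the ICE table, Kb = [OH-]²/(0.076 − [OH-]) = 6.4 × 10^-5.
Since Kb ≪ C₀, [OH-] ≈ √(Kb·C₀) = 2.21 × 10^-3 M.
pOH = −log(2.21 × 10^-3) = 2.66; pH = 14.00 − 2.66 = 11.34

pH = 11.34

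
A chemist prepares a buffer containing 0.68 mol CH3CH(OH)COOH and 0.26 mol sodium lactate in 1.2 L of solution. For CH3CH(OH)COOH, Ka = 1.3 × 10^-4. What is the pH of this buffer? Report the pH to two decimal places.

pH = 3.47

pKa = −log(1.3 × 10^-4) = 3.886
Henderson–Hasselbalch: pH = pKa + log([CH3CH(OH)COO-]/[CH3CH(OH)COOH]) = 3.886 + log(0.26/0.68)
pH = 3.886 + (-0.418) = 3.47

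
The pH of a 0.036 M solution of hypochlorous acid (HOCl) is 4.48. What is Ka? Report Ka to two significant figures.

[H+] = 10^(-4.48) = 3.31 × 10^-5 M
At equilibrium [HA] = 0.036 − 3.31 × 10^-5 = 3.60 × 10^-2 M
Ka = [H+][A-]/[HA] = (3.31 × 10^-5)² / 3.60 × 10^-2 = 3.0 × 10^-8

Ka = 3.0 × 10^-8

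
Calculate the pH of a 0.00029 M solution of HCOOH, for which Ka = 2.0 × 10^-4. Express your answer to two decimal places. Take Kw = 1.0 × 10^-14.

pH = 3.79

HCOOH ⇌ HCOO- + H+
Ka = [H+]²/(0.00029 − [H+]) = 2.0 × 10^-4
Here C₀/Ka ≈ 1.45, so the small-[H+] approximation fails. Use the quadratic:
[H+] = [−0.0002 + √(0.0002² + 2.32e-07)]/2 = 1.61 × 10^-4 M
pH = −log(1.61 × 10^-4) = 3.79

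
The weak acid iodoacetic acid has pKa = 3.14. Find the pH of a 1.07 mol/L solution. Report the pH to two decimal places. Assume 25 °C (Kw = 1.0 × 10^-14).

pH = 1.56

ICH2COOH ⇌ ICH2COO- + H+
Ka = 10^(−3.14) = 7.24 × 10^-4
Ka = [H+]²/(1.07 − [H+]) = 7.24 × 10^-4
Since Ka ≪ C₀, [H+] ≈ √(Ka·C₀) = 2.78 × 10^-2 M.
Check: 2.6% ionized — well under 5%, approximation valid.
pH = −log(2.78 × 10^-2) = 1.56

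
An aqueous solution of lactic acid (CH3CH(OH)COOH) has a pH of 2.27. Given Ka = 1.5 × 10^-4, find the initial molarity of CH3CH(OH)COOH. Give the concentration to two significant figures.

C₀ = 2.0 × 10^-1 M

[H+] = 10^(-2.27) = 5.37 × 10^-3 M = x
Ka = x²/(C₀ − x) ⇒ C₀ = x + x²/Ka
C₀ = 5.37 × 10^-3 + (5.37 × 10^-3)²/(1.5 × 10^-4) = 1.98 × 10^-1 M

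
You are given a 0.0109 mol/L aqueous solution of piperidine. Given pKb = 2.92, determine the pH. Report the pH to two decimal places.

C5H10NH + H2O ⇌ C5H10NH2+ + OH-
Kb = 10^(−2.92) = 1.20 × 10^-3
Let x = [OH-] at equilibrium. Kb = x²/(0.0109 − x).
The 5% rule fails; solving x² + Kb·x − Kb·C₀ = 0 exactly:
x = (−Kb + √(Kb² + 4·Kb·C₀))/2 = 3.07 × 10^-3 M
pOH = −log(3.07 × 10^-3) = 2.51; pH = 14.00 − 2.51 = 11.49

pH = 11.49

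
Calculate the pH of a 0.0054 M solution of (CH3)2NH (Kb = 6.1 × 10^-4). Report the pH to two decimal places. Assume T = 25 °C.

pH = 11.19

(CH3)2NH + H2O ⇌ (CH3)2NH2+ + OH-
Kb = [OH-]²/(0.0054 − [OH-]) = 6.1 × 10^-4
[OH-] is not negligible relative to C₀; solve [OH-]² + 0.00061·[OH-] − 3.29e-06 = 0.
[OH-] = [−0.00061 + √(0.00061² + 1.32e-05)]/2 = 1.54 × 10^-3 M
pOH = 2.81, so pH = 14.00 − pOH = 11.19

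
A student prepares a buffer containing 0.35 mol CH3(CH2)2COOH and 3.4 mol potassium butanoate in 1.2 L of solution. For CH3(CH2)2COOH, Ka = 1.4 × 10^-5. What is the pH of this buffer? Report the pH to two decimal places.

pH = 5.84

pKa = −log(1.4 × 10^-5) = 4.854
Using pH = pKa + log([base]/[acid]) with [base]/[acid] = 3.4/0.35:
pH = 4.854 + (+0.987) = 5.84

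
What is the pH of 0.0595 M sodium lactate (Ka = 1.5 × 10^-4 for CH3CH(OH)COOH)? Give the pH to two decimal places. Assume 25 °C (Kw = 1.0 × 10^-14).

CH3CH(OH)COO- is the conjugate base of the weak acid CH3CH(OH)COOH.
Kb = Kw/Ka = 1.0×10^-14 / 1.5 × 10^-4 = 6.67 × 10^-11
From the ICE table, Kb = x²/(0.0595 − x) = 6.67 × 10^-11.
Since Kb ≪ C₀, x ≈ √(Kb·C₀) = 1.99 × 10^-6 M.
pOH = 5.70, so pH = 14.00 − pOH = 8.30

pH = 8.30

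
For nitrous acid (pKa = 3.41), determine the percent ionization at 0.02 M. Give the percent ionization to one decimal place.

13.0%

HNO2 ⇌ NO2- + H+; let x = [H+] at equilibrium.
Ka = 10^(−3.41) = 3.89 × 10^-4
Solve x² + 0.000389x − 7.78e-06 = 0 → x = 2.60 × 10^-3 M
Fraction ionized = 2.60 × 10^-3 / 0.02 = 0.1300 → 13.0%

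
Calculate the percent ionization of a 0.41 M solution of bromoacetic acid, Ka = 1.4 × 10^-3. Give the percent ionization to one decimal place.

BrCH2COOH ⇌ BrCH2COO- + H+; let x = [H+] at equilibrium.
Solve x² + 0.0014x − 0.000574 = 0 → x = 2.33 × 10^-2 M
Fraction ionized = 2.33 × 10^-2 / 0.41 = 0.0568 → 5.7%

5.7%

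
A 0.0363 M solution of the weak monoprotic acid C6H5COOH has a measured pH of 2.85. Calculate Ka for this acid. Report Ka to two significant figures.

Ka = 5.7 × 10^-5

[H+] = 10^(-2.85) = 1.41 × 10^-3 M
At equilibrium [HA] = 0.0363 − 1.41 × 10^-3 = 3.49 × 10^-2 M
Ka = [H+][A-]/[HA] = (1.41 × 10^-3)² / 3.49 × 10^-2 = 5.7 × 10^-5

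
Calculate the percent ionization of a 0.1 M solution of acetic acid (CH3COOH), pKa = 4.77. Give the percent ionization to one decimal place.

CH3COOH ⇌ CH3COO- + H+; let x = [H+] at equilibrium.
Ka = 10^(−4.77) = 1.70 × 10^-5
x ≈ √(Ka·C₀) = √(1.70 × 10^-5 × 0.1) = 1.30 × 10^-3 M
Fraction ionized = 1.30 × 10^-3 / 0.1 = 0.0130 → 1.3%

1.3%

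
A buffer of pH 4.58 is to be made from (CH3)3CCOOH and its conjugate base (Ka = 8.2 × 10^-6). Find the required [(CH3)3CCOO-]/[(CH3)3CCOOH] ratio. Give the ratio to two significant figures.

pKa = -log(8.2 × 10^-6) = 5.086
pH = pKa + log(r) ⇒ log(r) = 4.58 − 5.086 = -0.506
r = [(CH3)3CCOO-]/[(CH3)3CCOOH] = 10^(-0.506) = 0.312

ratio = 0.31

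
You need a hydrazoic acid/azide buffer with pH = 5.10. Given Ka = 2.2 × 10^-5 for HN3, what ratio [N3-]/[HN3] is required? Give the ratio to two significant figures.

pKa = -log(2.2 × 10^-5) = 4.658
pH = pKa + log(r) ⇒ log(r) = 5.10 − 4.658 = +0.442
r = [N3-]/[HN3] = 10^(+0.442) = 2.77

ratio = 2.8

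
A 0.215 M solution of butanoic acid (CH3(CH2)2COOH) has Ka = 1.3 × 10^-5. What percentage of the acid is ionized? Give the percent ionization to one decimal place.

CH3(CH2)2COOH ⇌ CH3(CH2)2COO- + H+; let x = [H+] at equilibrium.
x ≈ √(Ka·C₀) = √(1.3 × 10^-5 × 0.215) = 1.67 × 10^-3 M
Fraction ionized = 1.67 × 10^-3 / 0.215 = 0.0078 → 0.8%

0.8%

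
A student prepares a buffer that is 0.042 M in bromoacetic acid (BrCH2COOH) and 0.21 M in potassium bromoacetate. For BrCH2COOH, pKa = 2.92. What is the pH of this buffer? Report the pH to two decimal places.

pH = pKa + log([A⁻]/[HA]) = 2.92 + log(0.21/0.042)
pH = 2.92 + (+0.699) = 3.62

pH = 3.62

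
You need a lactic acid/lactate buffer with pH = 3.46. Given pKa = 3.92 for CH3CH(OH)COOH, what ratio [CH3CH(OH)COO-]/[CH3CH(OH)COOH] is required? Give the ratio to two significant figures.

ratio = 0.35

pH = pKa + log(r) ⇒ log(r) = 3.46 − 3.92 = -0.46
r = [CH3CH(OH)COO-]/[CH3CH(OH)COOH] = 10^(-0.46) = 0.347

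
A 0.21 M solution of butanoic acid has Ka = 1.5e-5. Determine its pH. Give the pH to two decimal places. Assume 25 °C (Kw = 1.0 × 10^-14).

pH = 2.75

CH3(CH2)2COOH ⇌ CH3(CH2)2COO- + H+
Let x = [H+] at equilibrium. Ka = x²/(0.21 − x).
Assume x ≪ 0.21: x ≈ √(1.5 × 10^-5 × 0.21) = 1.77 × 10^-3 M
Check: 0.85% ionized — well under 5%, approximation valid.
pH = −log[H+] = −log(1.77 × 10^-3) = 2.75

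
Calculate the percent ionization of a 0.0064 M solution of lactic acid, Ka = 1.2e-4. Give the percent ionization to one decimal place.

12.8%

CH3CH(OH)COOH ⇌ CH3CH(OH)COO- + H+; let x = [H+] at equilibrium.
Ka = x²/(C₀ − x); solving the quadratic gives x = 8.18 × 10^-4 M.
Fraction ionized = 8.18 × 10^-4 / 0.0064 = 0.1278 → 12.8%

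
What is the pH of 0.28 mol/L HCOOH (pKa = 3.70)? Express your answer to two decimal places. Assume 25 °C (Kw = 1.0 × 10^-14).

pH = 2.13

HCOOH ⇌ HCOO- + H+
Ka = 10^(−3.70) = 2.00 × 10^-4
Ka = x²/(0.28 − x) = 2.00 × 10^-4
Neglecting x in the denominator: x = √(2.00 × 10^-4 × 0.28) = 7.48 × 10^-3 M
Check: 2.7% ionized — well under 5%, approximation valid.
pH = −log(7.48 × 10^-3) = 2.13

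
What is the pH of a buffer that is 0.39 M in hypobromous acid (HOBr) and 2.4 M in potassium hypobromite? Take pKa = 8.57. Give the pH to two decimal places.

pH = 9.36

pH = pKa + log([A⁻]/[HA]) = 8.57 + log(2.4/0.39)
pH = 8.57 + (+0.789) = 9.36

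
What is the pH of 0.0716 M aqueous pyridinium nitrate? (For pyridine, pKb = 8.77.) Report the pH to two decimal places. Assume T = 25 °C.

pH = 3.19

C5H5NH+ is the conjugate acid of the weak base C5H5N.
Kb = 10^(−8.77) = 1.70 × 10^-9
Ka = Kw/Kb = 1.0×10^-14 / 1.70 × 10^-9 = 5.88 × 10^-6
Ka = [H+]²/(0.0716 − [H+]) = 5.88 × 10^-6
Assume [H+] ≪ 0.0716: [H+] ≈ √(5.88 × 10^-6 × 0.0716) = 6.49 × 10^-4 M
Check: 0.91% ionized — well under 5%, approximation valid.
pH = −log[H+] = −log(6.49 × 10^-4) = 3.19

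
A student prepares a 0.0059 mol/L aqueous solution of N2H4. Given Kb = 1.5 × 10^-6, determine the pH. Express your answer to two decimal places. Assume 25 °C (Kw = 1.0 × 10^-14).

pH = 9.97

N2H4 + H2O ⇌ N2H5+ + OH-
From the ICE table, Kb = x²/(0.0059 − x) = 1.5 × 10^-6.
Neglecting x in the denominator: x = √(1.5 × 10^-6 × 0.0059) = 9.41 × 10^-5 M
Check: 1.6% ionized — well under 5%, approximation valid.
pOH = 4.03, so pH = 14.00 − pOH = 9.97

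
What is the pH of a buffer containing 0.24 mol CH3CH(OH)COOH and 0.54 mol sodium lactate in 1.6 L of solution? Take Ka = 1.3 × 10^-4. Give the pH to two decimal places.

pKa = −log(1.3 × 10^-4) = 3.886
Using pH = pKa + log([base]/[acid]) with [base]/[acid] = 0.54/0.24:
pH = 3.886 + (+0.352) = 4.24

pH = 4.24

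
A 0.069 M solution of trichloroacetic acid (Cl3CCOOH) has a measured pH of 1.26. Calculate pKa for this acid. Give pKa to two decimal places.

[H+] = 10^(-1.26) = 5.50 × 10^-2 M
At equilibrium [HA] = 0.069 − 5.50 × 10^-2 = 1.40 × 10^-2 M
Ka = [H+][A-]/[HA] = (5.50 × 10^-2)² / 1.40 × 10^-2 = 2.16 × 10^-1
pKa = -log(2.16 × 10^-1) = 0.67

pKa = 0.67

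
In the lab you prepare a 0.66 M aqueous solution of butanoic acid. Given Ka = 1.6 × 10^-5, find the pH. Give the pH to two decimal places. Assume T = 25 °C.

pH = 2.49

CH3(CH2)2COOH ⇌ CH3(CH2)2COO- + H+
Let x = [H+] at equilibrium. Ka = x²/(0.66 − x).
Neglecting x in the denominator: x = √(1.6 × 10^-5 × 0.66) = 3.25 × 10^-3 M
(x/C₀ = 0.49% < 5%, so the approximation holds.)
pH = −log(3.25 × 10^-3) = 2.49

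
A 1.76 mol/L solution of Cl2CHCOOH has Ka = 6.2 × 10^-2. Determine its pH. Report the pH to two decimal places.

pH = 0.52

Cl2CHCOOH ⇌ Cl2CHCOO- + H+
From the ICE table, Ka = x²/(1.76 − x) = 6.2 × 10^-2.
x is not negligible relative to C₀; solve x² + 0.062·x − 0.109 = 0.
x = [−0.062 + √(0.062² + 0.436)]/2 = 3.01 × 10^-1 M
pH = −log(3.01 × 10^-1) = 0.52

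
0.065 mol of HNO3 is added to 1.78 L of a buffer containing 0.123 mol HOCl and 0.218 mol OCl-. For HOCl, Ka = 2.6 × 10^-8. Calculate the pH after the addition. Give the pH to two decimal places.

After neutralization: n(HOCl) = 0.188 mol, n(OCl-) = 0.153 mol.
pKa = −log(2.6 × 10^-8) = 7.585
pH = pKa + log([A⁻]/[HA]) = 7.585 + log(0.153/0.188) = 7.585 -0.089

pH = 7.50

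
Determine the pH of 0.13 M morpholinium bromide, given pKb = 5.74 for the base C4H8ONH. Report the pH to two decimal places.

pH = 4.57

C4H8ONH2+ is the conjugate acid of the weak base C4H8ONH.
Kb = 10^(−5.74) = 1.82 × 10^-6
Ka = Kw/Kb = 1.0×10^-14 / 1.82 × 10^-6 = 5.49 × 10^-9
Ka = [H+]²/(0.13 − [H+]) = 5.49 × 10^-9
Assume [H+] ≪ 0.13: [H+] ≈ √(5.49 × 10^-9 × 0.13) = 2.67 × 10^-5 M
pH = −log(2.67 × 10^-5) = 4.57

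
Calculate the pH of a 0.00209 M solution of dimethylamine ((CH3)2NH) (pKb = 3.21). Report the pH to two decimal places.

pH = 10.94

(CH3)2NH + H2O ⇌ (CH3)2NH2+ + OH-
Kb = 10^(−3.21) = 6.17 × 10^-4
Let x = [OH-] at equilibrium. Kb = x²/(0.00209 − x).
x is not negligible relative to C₀; solve x² + 0.000617·x − 1.29e-06 = 0.
x = (−Kb + √(Kb² + 4·Kb·C₀))/2 = 8.68 × 10^-4 M
pOH = 3.06, so pH = 14.00 − pOH = 10.94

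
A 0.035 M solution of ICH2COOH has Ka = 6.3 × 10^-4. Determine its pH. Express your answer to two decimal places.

ICH2COOH ⇌ ICH2COO- + H+
Let x = [H+] at equilibrium. Ka = x²/(0.035 − x).
x is not negligible relative to C₀; solve x² + 0.00063·x − 2.21e-05 = 0.
x = [−0.00063 + √(0.00063² + 8.82e-05)]/2 = 4.39 × 10^-3 M
pH = −log(4.39 × 10^-3) = 2.36

pH = 2.36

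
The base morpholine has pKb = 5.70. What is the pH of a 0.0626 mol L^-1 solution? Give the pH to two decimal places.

C4H8ONH + H2O ⇌ C4H8ONH2+ + OH-
Kb = 10^(−5.70) = 2.00 × 10^-6
From the ICE table, Kb = [OH-]²/(0.0626 − [OH-]) = 2.00 × 10^-6.
Assume [OH-] ≪ 0.0626: [OH-] ≈ √(2.00 × 10^-6 × 0.0626) = 3.54 × 10^-4 M
pOH = −log(3.54 × 10^-4) = 3.45; pH = 14.00 − 3.45 = 10.55

pH = 10.55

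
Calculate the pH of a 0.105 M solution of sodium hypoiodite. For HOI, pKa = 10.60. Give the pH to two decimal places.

pH = 11.80

OI- is the conjugate base of the weak acid HOI.
Ka = 10^(−10.60) = 2.51 × 10^-11
Kb = Kw/Ka = 1.0×10^-14 / 2.51 × 10^-11 = 3.98 × 10^-4
Kb = x²/(0.105 − x) = 3.98 × 10^-4
x is not negligible relative to C₀; solve x² + 0.000398·x − 4.18e-05 = 0.
x = [−0.000398 + √(0.000398² + 0.000167)]/2 = 6.27 × 10^-3 M
pOH = −log(6.27 × 10^-3) = 2.20; pH = 14.00 − 2.20 = 11.80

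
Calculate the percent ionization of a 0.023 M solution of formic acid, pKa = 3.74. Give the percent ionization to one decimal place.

HCOOH ⇌ HCOO- + H+; let x = [H+] at equilibrium.
Ka = 10^(−3.74) = 1.82 × 10^-4
Solve x² + 0.000182x − 4.19e-06 = 0 → x = 1.96 × 10^-3 M
Fraction ionized = 1.96 × 10^-3 / 0.023 = 0.0852 → 8.5%

8.5%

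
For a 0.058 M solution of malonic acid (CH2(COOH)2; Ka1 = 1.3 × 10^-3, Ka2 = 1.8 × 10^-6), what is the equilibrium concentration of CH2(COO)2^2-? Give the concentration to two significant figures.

First ionization gives [H+] ≈ [CH2(COOH)COO-] = 8.06 × 10^-3 M.
Second step: Ka2 = [H+][CH2(COO)2^2-]/[CH2(COOH)COO-] ≈ [CH2(COO)2^2-] (since [H+] ≈ [CH2(COOH)COO-]).
So [CH2(COO)2^2-] ≈ Ka2.

1.8 × 10^-6 M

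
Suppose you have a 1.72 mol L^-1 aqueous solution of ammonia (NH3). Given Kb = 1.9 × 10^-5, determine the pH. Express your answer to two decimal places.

pH = 11.76

NH3 + H2O ⇌ NH4+ + OH-
From the ICE table, Kb = x²/(1.72 − x) = 1.9 × 10^-5.
Assume x ≪ 1.72: x ≈ √(1.9 × 10^-5 × 1.72) = 5.72 × 10^-3 M
(x/C₀ = 0.33% < 5%, so the approximation holds.)
pOH = 2.24, so pH = 14.00 − pOH = 11.76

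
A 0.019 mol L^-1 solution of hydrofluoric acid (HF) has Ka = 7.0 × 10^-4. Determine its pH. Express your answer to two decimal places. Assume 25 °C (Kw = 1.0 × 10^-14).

HF ⇌ F- + H+
Ka = x²/(0.019 − x) = 7.0 × 10^-4
The 5% rule fails; solving x² + Ka·x − Ka·C₀ = 0 exactly:
x = (−Ka + √(Ka² + 4·Ka·C₀))/2 = 3.31 × 10^-3 M
pH = −log(3.31 × 10^-3) = 2.48

pH = 2.48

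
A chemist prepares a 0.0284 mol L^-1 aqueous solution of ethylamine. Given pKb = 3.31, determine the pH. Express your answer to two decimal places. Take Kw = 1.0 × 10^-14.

pH = 11.54

C2H5NH2 + H2O ⇌ C2H5NH3+ + OH-
Kb = 10^(−3.31) = 4.90 × 10^-4
Let x = [OH-] at equilibrium. Kb = x²/(0.0284 − x).
x is not negligible relative to C₀; solve x² + 0.00049·x − 1.39e-05 = 0.
x = [−0.00049 + √(0.00049² + 5.57e-05)]/2 = 3.49 × 10^-3 M
pOH = −log(3.49 × 10^-3) = 2.46; pH = 14.00 − 2.46 = 11.54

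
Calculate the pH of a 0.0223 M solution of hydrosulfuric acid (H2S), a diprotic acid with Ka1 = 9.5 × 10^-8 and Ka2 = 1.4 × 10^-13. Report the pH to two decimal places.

pH = 4.34

Ka1 ≫ Ka2, so treat the first dissociation as the only significant source of H+.
Ka1 = x²/(0.0223 − x) = 9.5 × 10^-8
x ≈ √(9.5 × 10^-8 × 0.0223) = 4.60 × 10^-5 M
pH = −log(4.60 × 10^-5) = 4.34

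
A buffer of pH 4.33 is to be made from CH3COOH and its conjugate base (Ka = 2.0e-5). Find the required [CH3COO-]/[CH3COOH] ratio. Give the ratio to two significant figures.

ratio = 0.43

pKa = -log(2.0 × 10^-5) = 4.699
pH = pKa + log(r) ⇒ log(r) = 4.33 − 4.699 = -0.369
r = [CH3COO-]/[CH3COOH] = 10^(-0.369) = 0.428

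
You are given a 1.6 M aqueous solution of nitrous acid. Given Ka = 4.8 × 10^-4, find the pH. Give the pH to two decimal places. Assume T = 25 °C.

HNO2 ⇌ NO2- + H+
Ka = [H+]²/(1.6 − [H+]) = 4.8 × 10^-4
Assume [H+] ≪ 1.6: [H+] ≈ √(4.8 × 10^-4 × 1.6) = 2.77 × 10^-2 M
([H+]/C₀ = 1.7% < 5%, so the approximation holds.)
pH = −log[H+] = −log(2.77 × 10^-2) = 1.56

pH = 1.56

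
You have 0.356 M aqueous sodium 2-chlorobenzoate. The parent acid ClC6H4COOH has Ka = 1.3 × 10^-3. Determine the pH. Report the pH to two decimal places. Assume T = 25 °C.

pH = 8.22

ClC6H4COO- is the conjugate base of the weak acid ClC6H4COOH.
Kb = Kw/Ka = 1.0×10^-14 / 1.3 × 10^-3 = 7.69 × 10^-12
From the ICE table, Kb = [OH-]²/(0.356 − [OH-]) = 7.69 × 10^-12.
Neglecting [OH-] in the denominator: [OH-] = √(7.69 × 10^-12 × 0.356) = 1.65 × 10^-6 M
pOH = −log(1.65 × 10^-6) = 5.78; pH = 14.00 − 5.78 = 8.22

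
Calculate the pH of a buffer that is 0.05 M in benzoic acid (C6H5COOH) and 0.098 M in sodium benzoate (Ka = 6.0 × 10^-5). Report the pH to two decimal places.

pH = 4.51

pKa = −log(6.0 × 10^-5) = 4.222
Henderson–Hasselbalch: pH = pKa + log([C6H5COO-]/[C6H5COOH]) = 4.222 + log(0.098/0.05)
pH = 4.222 + (+0.292) = 4.51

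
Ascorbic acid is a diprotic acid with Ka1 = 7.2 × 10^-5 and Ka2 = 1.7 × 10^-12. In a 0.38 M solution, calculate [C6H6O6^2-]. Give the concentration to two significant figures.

First ionization gives [H+] ≈ [HC6H6O6-] = 5.23 × 10^-3 M.
Second step: Ka2 = [H+][C6H6O6^2-]/[HC6H6O6-] ≈ [C6H6O6^2-] (since [H+] ≈ [HC6H6O6-]).
So [C6H6O6^2-] ≈ Ka2.

1.7 × 10^-12 M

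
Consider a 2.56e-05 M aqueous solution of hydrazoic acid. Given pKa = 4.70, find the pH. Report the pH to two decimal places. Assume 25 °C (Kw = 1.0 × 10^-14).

pH = 4.83

HN3 ⇌ N3- + H+
Ka = 10^(−4.70) = 2.00 × 10^-5
Ka = [H+]²/(2.56e-05 − [H+]) = 2.00 × 10^-5
Here C₀/Ka ≈ 1.28, so the small-[H+] approximation fails. Use the quadratic:
[H+] = (−Ka + √(Ka² + 4·Ka·C₀))/2 = 1.47 × 10^-5 M
pH = −log(1.47 × 10^-5) = 4.83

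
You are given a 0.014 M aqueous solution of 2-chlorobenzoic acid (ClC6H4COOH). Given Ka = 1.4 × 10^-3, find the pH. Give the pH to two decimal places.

pH = 2.42

ClC6H4COOH ⇌ ClC6H4COO- + H+
From the ICE table, Ka = x²/(0.014 − x) = 1.4 × 10^-3.
The 5% rule fails; solving x² + Ka·x − Ka·C₀ = 0 exactly:
x = [−0.0014 + √(0.0014² + 7.84e-05)]/2 = 3.78 × 10^-3 M
pH = −log(3.78 × 10^-3) = 2.42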